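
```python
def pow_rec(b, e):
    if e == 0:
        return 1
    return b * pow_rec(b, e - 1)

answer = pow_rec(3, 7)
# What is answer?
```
Call trace:
pow_rec(b=3, e=7)
  pow_rec(b=3, e=6)
    pow_rec(b=3, e=5)
      pow_rec(b=3, e=4)
        pow_rec(b=3, e=3)
          pow_rec(b=3, e=2)
            pow_rec(b=3, e=1)
              pow_rec(b=3, e=0)
              -> return 1
            -> return 3
          -> return 9
        -> return 27
      -> return 81
    -> return 243
  -> return 729
-> return 2187

Final answer: 2187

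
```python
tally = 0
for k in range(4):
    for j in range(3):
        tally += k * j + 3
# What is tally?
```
Trace:
  tally=0
  tally=3, k=0, j=0
  tally=6, k=0, j=1
  tally=9, k=0, j=2
  tally=12, k=1, j=0
  tally=16, k=1, j=1
  tally=21, k=1, j=2
  tally=24, k=2, j=0
  tally=29, k=2, j=1
  tally=36, k=2, j=2
  tally=39, k=3, j=0
  tally=45, k=3, j=1
  tally=54, k=3, j=2

Final answer: 54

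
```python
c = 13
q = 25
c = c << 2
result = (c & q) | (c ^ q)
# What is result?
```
Trace:
  c=13
  c=13, q=25
  c=52, q=25
  c=52, q=25, result=61

Final answer: 61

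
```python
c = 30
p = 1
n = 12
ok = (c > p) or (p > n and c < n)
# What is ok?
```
Trace:
  c=30
  c=30, p=1
  c=30, p=1, n=12
  c=30, p=1, n=12, ok=True

Final answer: True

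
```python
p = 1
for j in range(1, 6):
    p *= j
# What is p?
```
Trace:
  p=1
  p=1, j=1
  p=2, j=2
  p=6, j=3
  p=24, j=4
  p=120, j=5

Final answer: 120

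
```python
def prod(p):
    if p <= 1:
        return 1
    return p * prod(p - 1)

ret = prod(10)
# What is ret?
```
Call trace:
prod(p=10)
  prod(p=9)
    prod(p=8)
      prod(p=7)
        prod(p=6)
          prod(p=5)
            prod(p=4)
              prod(p=3)
                prod(p=2)
                  prod(p=1)
                  -> return 1
                -> return 2
              -> return 6
            -> return 24
          -> return 120
        -> return 720
      -> return 5040
    -> return 40320
  -> return 362880
-> return 3628800

Final answer: 3628800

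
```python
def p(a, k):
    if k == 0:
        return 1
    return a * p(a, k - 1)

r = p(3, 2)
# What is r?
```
Call trace:
p(a=3, k=2)
  p(a=3, k=1)
    p(a=3, k=0)
    -> return 1
  -> return 3
-> return 9

Final answer: 9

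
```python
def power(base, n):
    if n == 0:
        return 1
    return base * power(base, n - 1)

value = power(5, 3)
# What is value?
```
Call trace:
power(base=5, n=3)
  power(base=5, n=2)
    power(base=5, n=1)
      power(base=5, n=0)
      -> return 1
    -> return 5
  -> return 25
-> return 125

Final answer: 125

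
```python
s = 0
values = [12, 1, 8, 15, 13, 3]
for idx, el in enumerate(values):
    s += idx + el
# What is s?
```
Trace:
  s=0
  s=12, idx=0, el=12
  s=14, idx=1, el=1
  s=24, idx=2, el=8
  s=42, idx=3, el=15
  s=59, idx=4, el=13
  s=67, idx=5, el=3

Final answer: 67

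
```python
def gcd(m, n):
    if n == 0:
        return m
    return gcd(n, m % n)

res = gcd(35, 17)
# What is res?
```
Call trace:
gcd(m=35, n=17)
  gcd(m=17, n=1)
    gcd(m=1, n=0)
    -> return 1
  -> return 1
-> return 1

Final answer: 1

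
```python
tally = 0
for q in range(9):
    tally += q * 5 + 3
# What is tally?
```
Trace:
  tally=0
  tally=3, q=0
  tally=11, q=1
  tally=24, q=2
  tally=42, q=3
  tally=65, q=4
  tally=93, q=5
  tally=126, q=6
  tally=164, q=7
  tally=207, q=8

Final answer: 207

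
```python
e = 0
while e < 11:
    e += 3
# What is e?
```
Trace:
  e=0
  e=3
  e=6
  e=9
  e=12

Final answer: 12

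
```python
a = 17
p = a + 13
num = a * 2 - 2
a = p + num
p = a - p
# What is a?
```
Trace:
  a=17
  a=17, p=30
  a=17, p=30, num=32
  a=62, p=30, num=32
  a=62, p=32, num=32

Final answer: 62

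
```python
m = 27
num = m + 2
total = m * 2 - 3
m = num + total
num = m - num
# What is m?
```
Trace:
  m=27
  m=27, num=29
  m=27, num=29, total=51
  m=80, num=29, total=51
  m=80, num=51, total=51

Final answer: 80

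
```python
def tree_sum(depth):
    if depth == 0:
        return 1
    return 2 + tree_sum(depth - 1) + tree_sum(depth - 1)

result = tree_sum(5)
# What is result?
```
Call trace (a repeated sub-call is expanded the first time; later identical calls just restate its return value):
tree_sum(depth=5)
  tree_sum(depth=4)
    tree_sum(depth=3)
      tree_sum(depth=2)
        tree_sum(depth=1)
          tree_sum(depth=0)
          -> return 1
          tree_sum(depth=0)
          -> return 1
        -> return 4
        tree_sum(depth=1) -> return 4  (same call as traced above)
      -> return 10
      tree_sum(depth=2) -> return 10  (same call as traced above)
    -> return 22
    tree_sum(depth=3) -> return 22  (same call as traced above)
  -> return 46
  tree_sum(depth=4) -> return 46  (same call as traced above)
-> return 94

Final answer: 94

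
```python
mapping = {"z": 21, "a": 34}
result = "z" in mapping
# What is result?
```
Trace:
  mapping={'z': 21, 'a': 34}
  mapping={'z': 21, 'a': 34}, result=True

Final answer: True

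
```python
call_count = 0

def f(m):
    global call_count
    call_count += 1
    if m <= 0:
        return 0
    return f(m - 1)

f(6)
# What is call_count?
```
Call trace:
f(m=6)
  f(m=5)
    f(m=4)
      f(m=3)
        f(m=2)
          f(m=1)
            f(m=0)
            -> return 0
          -> return 0
        -> return 0
      -> return 0
    -> return 0
  -> return 0
-> return 0

call_count is incremented once per call. f is entered once for each m = 6, 5, 4, 3, 2, 1, 0 (the m <= 0 call returns without recursing), i.e. 6 + 1 calls.
call_count = 7

Final answer: 7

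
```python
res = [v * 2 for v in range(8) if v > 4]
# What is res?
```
Trace:
  v=0
  v=1
  v=2
  v=3
  v=4
  v=5
  v=6
  v=7
  res=[10, 12, 14]

Final answer: [10, 12, 14]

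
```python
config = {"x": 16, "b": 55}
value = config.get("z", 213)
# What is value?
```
Trace:
  config={'x': 16, 'b': 55}
  config={'x': 16, 'b': 55}, value=213

Final answer: 213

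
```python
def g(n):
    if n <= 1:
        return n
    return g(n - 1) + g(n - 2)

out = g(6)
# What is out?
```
Call trace (a repeated sub-call is expanded the first time; later identical calls just restate its return value):
g(n=6)
  g(n=5)
    g(n=4)
      g(n=3)
        g(n=2)
          g(n=1)
          -> return 1
          g(n=0)
          -> return 0
        -> return 1
        g(n=1)
        -> return 1
      -> return 2
      g(n=2) -> return 1  (same call as traced above)
    -> return 3
    g(n=3) -> return 2  (same call as traced above)
  -> return 5
  g(n=4) -> return 3  (same call as traced above)
-> return 8

Final answer: 8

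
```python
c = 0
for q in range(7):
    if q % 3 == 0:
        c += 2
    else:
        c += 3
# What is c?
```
Trace:
  c=0
  c=2, q=0
  c=5, q=1
  c=8, q=2
  c=10, q=3
  c=13, q=4
  c=16, q=5
  c=18, q=6

Final answer: 18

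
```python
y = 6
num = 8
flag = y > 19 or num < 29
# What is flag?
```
Trace:
  y=6
  y=6, num=8
  y=6, num=8, flag=True

Final answer: True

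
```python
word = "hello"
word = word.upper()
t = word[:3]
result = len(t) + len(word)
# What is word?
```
Trace:
  word='hello'
  word='HELLO'
  word='HELLO', t='HEL'
  word='HELLO', t='HEL', result=8

Final answer: 'HELLO'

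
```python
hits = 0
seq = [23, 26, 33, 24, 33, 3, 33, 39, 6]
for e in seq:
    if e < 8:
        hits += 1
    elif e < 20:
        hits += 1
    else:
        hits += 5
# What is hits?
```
Trace:
  hits=0
  hits=5, e=23
  hits=10, e=26
  hits=15, e=33
  hits=20, e=24
  hits=25, e=33
  hits=26, e=3
  hits=31, e=33
  hits=36, e=39
  hits=37, e=6

Final answer: 37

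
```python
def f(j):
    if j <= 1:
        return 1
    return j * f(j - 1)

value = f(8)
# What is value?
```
Call trace:
f(j=8)
  f(j=7)
    f(j=6)
      f(j=5)
        f(j=4)
          f(j=3)
            f(j=2)
              f(j=1)
              -> return 1
            -> return 2
          -> return 6
        -> return 24
      -> return 120
    -> return 720
  -> return 5040
-> return 40320

Final answer: 40320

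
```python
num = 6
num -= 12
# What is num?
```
Trace:
  num=6
  num=-6

Final answer: -6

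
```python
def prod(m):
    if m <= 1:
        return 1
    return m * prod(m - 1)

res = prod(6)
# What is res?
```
Call trace:
prod(m=6)
  prod(m=5)
    prod(m=4)
      prod(m=3)
        prod(m=2)
          prod(m=1)
          -> return 1
        -> return 2
      -> return 6
    -> return 24
  -> return 120
-> return 720

Final answer: 720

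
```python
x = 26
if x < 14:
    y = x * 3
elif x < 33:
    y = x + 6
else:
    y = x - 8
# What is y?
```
Trace:
  x=26
  x=26, y=32

Final answer: 32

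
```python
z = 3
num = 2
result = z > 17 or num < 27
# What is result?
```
Trace:
  z=3
  z=3, num=2
  z=3, num=2, result=True

Final answer: True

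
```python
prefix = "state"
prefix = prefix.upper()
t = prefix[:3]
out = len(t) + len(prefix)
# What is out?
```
Trace:
  prefix='state'
  prefix='STATE'
  prefix='STATE', t='STA'
  prefix='STATE', t='STA', out=8

Final answer: 8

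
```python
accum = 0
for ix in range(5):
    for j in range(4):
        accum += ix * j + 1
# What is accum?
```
Trace:
  accum=0
  accum=1, ix=0, j=0
  accum=2, ix=0, j=1
  accum=3, ix=0, j=2
  accum=4, ix=0, j=3
  accum=5, ix=1, j=0
  accum=7, ix=1, j=1
  accum=10, ix=1, j=2
  accum=14, ix=1, j=3
  accum=15, ix=2, j=0
  accum=18, ix=2, j=1
  accum=23, ix=2, j=2
  accum=30, ix=2, j=3
  accum=31, ix=3, j=0
  accum=35, ix=3, j=1
  accum=42, ix=3, j=2
  accum=52, ix=3, j=3
  accum=53, ix=4, j=0
  accum=58, ix=4, j=1
  accum=67, ix=4, j=2
  accum=80, ix=4, j=3

Final answer: 80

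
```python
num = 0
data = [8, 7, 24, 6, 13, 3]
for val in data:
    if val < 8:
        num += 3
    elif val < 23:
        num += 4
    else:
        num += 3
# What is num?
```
Trace:
  num=0
  num=4, val=8
  num=7, val=7
  num=10, val=24
  num=13, val=6
  num=17, val=13
  num=20, val=3

Final answer: 20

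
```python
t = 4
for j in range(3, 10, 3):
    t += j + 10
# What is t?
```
Trace:
  t=4
  t=17, j=3
  t=33, j=6
  t=52, j=9

Final answer: 52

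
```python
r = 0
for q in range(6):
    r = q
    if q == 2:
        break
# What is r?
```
Trace:
  r=0
  r=0, q=0
  r=1, q=1
  r=2, q=2

Final answer: 2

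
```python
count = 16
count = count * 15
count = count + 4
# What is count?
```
Trace:
  count=16
  count=240
  count=244

Final answer: 244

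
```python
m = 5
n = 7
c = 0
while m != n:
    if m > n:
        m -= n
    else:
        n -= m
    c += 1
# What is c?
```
Trace:
  m=5
  m=5, n=7
  m=5, n=7, c=0
  m=5, n=2, c=1
  m=3, n=2, c=2
  m=1, n=2, c=3
  m=1, n=1, c=4

Final answer: 4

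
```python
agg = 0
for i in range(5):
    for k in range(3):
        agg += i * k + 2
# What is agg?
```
Trace:
  agg=0
  agg=2, i=0, k=0
  agg=4, i=0, k=1
  agg=6, i=0, k=2
  agg=8, i=1, k=0
  agg=11, i=1, k=1
  agg=15, i=1, k=2
  agg=17, i=2, k=0
  agg=21, i=2, k=1
  agg=27, i=2, k=2
  agg=29, i=3, k=0
  agg=34, i=3, k=1
  agg=42, i=3, k=2
  agg=44, i=4, k=0
  agg=50, i=4, k=1
  agg=60, i=4, k=2

Final answer: 60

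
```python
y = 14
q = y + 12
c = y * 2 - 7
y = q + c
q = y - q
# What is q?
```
Trace:
  y=14
  y=14, q=26
  y=14, q=26, c=21
  y=47, q=26, c=21
  y=47, q=21, c=21

Final answer: 21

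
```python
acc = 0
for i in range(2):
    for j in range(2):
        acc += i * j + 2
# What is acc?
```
Trace:
  acc=0
  acc=2, i=0, j=0
  acc=4, i=0, j=1
  acc=6, i=1, j=0
  acc=9, i=1, j=1

Final answer: 9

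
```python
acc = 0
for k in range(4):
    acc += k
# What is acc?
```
Trace:
  acc=0
  acc=0, k=0
  acc=1, k=1
  acc=3, k=2
  acc=6, k=3

Final answer: 6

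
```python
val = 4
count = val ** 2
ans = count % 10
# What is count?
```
Trace:
  val=4
  val=4, count=16
  val=4, count=16, ans=6

Final answer: 16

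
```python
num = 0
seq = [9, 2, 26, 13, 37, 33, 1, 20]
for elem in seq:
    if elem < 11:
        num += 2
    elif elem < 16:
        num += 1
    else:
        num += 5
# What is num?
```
Trace:
  num=0
  num=2, elem=9
  num=4, elem=2
  num=9, elem=26
  num=10, elem=13
  num=15, elem=37
  num=20, elem=33
  num=22, elem=1
  num=27, elem=20

Final answer: 27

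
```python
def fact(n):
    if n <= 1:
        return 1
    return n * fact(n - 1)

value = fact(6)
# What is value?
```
Call trace:
fact(n=6)
  fact(n=5)
    fact(n=4)
      fact(n=3)
        fact(n=2)
          fact(n=1)
          -> return 1
        -> return 2
      -> return 6
    -> return 24
  -> return 120
-> return 720

Final answer: 720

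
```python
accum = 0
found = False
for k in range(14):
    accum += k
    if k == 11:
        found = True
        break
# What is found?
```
Trace:
  accum=0
  accum=0, found=False
  accum=0, found=False, k=0
  accum=1, found=False, k=1
  accum=3, found=False, k=2
  accum=6, found=False, k=3
  accum=10, found=False, k=4
  accum=15, found=False, k=5
  accum=21, found=False, k=6
  accum=28, found=False, k=7
  accum=36, found=False, k=8
  accum=45, found=False, k=9
  accum=55, found=False, k=10
  accum=66, found=True, k=11

Final answer: True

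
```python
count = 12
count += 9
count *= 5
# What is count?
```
Trace:
  count=12
  count=21
  count=105

Final answer: 105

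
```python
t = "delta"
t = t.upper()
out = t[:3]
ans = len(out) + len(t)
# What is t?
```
Trace:
  t='delta'
  t='DELTA'
  t='DELTA', out='DEL'
  t='DELTA', out='DEL', ans=8

Final answer: 'DELTA'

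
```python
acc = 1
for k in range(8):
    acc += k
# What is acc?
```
Trace:
  acc=1
  acc=1, k=0
  acc=2, k=1
  acc=4, k=2
  acc=7, k=3
  acc=11, k=4
  acc=16, k=5
  acc=22, k=6
  acc=29, k=7

Final answer: 29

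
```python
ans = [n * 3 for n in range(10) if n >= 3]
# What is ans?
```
Trace:
  n=0
  n=1
  n=2
  n=3
  n=4
  n=5
  n=6
  n=7
  n=8
  n=9
  ans=[9, 12, 15, 18, 21, 24, 27]

Final answer: [9, 12, 15, 18, 21, 24, 27]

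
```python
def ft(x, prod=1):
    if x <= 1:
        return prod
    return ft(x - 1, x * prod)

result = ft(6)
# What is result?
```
Call trace:
ft(x=6, prod=1)
  ft(x=5, prod=6)
    ft(x=4, prod=30)
      ft(x=3, prod=120)
        ft(x=2, prod=360)
          ft(x=1, prod=720)
          -> return 720
        -> return 720
      -> return 720
    -> return 720
  -> return 720
-> return 720

Final answer: 720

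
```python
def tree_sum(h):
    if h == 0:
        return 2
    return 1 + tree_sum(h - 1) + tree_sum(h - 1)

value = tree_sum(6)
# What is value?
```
Call trace (a repeated sub-call is expanded the first time; later identical calls just restate its return value):
tree_sum(h=6)
  tree_sum(h=5)
    tree_sum(h=4)
      tree_sum(h=3)
        tree_sum(h=2)
          tree_sum(h=1)
            tree_sum(h=0)
            -> return 2
            tree_sum(h=0)
            -> return 2
          -> return 5
          tree_sum(h=1) -> return 5  (same call as traced above)
        -> return 11
        tree_sum(h=2) -> return 11  (same call as traced above)
      -> return 23
      tree_sum(h=3) -> return 23  (same call as traced above)
    -> return 47
    tree_sum(h=4) -> return 47  (same call as traced above)
  -> return 95
  tree_sum(h=5) -> return 95  (same call as traced above)
-> return 191

Final answer: 191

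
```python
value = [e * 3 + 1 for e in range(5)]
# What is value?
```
Trace:
  e=0
  e=1
  e=2
  e=3
  e=4
  value=[1, 4, 7, 10, 13]

Final answer: [1, 4, 7, 10, 13]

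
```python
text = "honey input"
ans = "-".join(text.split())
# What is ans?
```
Trace:
  text='honey input'
  text='honey input', ans='honey-input'

Final answer: 'honey-input'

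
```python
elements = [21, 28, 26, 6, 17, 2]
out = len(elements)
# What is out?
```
Trace:
  elements=[21, 28, 26, 6, 17, 2]
  elements=[21, 28, 26, 6, 17, 2], out=6

Final answer: 6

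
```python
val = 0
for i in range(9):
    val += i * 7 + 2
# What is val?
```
Trace:
  val=0
  val=2, i=0
  val=11, i=1
  val=27, i=2
  val=50, i=3
  val=80, i=4
  val=117, i=5
  val=161, i=6
  val=212, i=7
  val=270, i=8

Final answer: 270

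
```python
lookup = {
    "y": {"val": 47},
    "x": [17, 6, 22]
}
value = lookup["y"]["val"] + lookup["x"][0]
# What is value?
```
Trace:
  lookup={'y': {'val': 47}, 'x': [17, 6, 22]}
  lookup={'y': {'val': 47}, 'x': [17, 6, 22]}, value=64

Final answer: 64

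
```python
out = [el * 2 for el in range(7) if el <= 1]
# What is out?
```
Trace:
  el=0
  el=1
  el=2
  el=3
  el=4
  el=5
  el=6
  out=[0, 2]

Final answer: [0, 2]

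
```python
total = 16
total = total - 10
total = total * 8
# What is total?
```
Trace:
  total=16
  total=6
  total=48

Final answer: 48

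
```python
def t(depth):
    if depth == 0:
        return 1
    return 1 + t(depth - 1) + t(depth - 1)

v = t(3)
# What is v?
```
Call trace (a repeated sub-call is expanded the first time; later identical calls just restate its return value):
t(depth=3)
  t(depth=2)
    t(depth=1)
      t(depth=0)
      -> return 1
      t(depth=0)
      -> return 1
    -> return 3
    t(depth=1) -> return 3  (same call as traced above)
  -> return 7
  t(depth=2) -> return 7  (same call as traced above)
-> return 15

Final answer: 15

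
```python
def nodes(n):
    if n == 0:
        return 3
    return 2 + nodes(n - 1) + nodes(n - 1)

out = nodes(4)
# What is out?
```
Call trace (a repeated sub-call is expanded the first time; later identical calls just restate its return value):
nodes(n=4)
  nodes(n=3)
    nodes(n=2)
      nodes(n=1)
        nodes(n=0)
        -> return 3
        nodes(n=0)
        -> return 3
      -> return 8
      nodes(n=1) -> return 8  (same call as traced above)
    -> return 18
    nodes(n=2) -> return 18  (same call as traced above)
  -> return 38
  nodes(n=3) -> return 38  (same call as traced above)
-> return 78

Final answer: 78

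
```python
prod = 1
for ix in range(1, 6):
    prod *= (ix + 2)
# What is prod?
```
Trace:
  prod=1
  prod=3, ix=1
  prod=12, ix=2
  prod=60, ix=3
  prod=360, ix=4
  prod=2520, ix=5

Final answer: 2520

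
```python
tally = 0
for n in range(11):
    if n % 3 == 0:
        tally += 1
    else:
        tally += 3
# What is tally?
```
Trace:
  tally=0
  tally=1, n=0
  tally=4, n=1
  tally=7, n=2
  tally=8, n=3
  tally=11, n=4
  tally=14, n=5
  tally=15, n=6
  tally=18, n=7
  tally=21, n=8
  tally=22, n=9
  tally=25, n=10

Final answer: 25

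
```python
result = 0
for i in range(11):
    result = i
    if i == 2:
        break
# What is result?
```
Trace:
  result=0
  result=0, i=0
  result=1, i=1
  result=2, i=2

Final answer: 2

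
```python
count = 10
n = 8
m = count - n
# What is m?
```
Trace:
  count=10
  count=10, n=8
  count=10, n=8, m=2

Final answer: 2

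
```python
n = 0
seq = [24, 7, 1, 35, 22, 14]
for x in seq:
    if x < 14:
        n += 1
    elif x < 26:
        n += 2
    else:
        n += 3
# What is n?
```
Trace:
  n=0
  n=2, x=24
  n=3, x=7
  n=4, x=1
  n=7, x=35
  n=9, x=22
  n=11, x=14

Final answer: 11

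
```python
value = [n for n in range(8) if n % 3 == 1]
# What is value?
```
Trace:
  n=0
  n=1
  n=2
  n=3
  n=4
  n=5
  n=6
  n=7
  value=[1, 4, 7]

Final answer: [1, 4, 7]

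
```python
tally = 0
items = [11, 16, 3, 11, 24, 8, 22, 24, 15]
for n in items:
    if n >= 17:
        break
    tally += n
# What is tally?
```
Trace:
  tally=0
  tally=11, n=11
  tally=27, n=16
  tally=30, n=3
  tally=41, n=11
  tally=41, n=24

Final answer: 41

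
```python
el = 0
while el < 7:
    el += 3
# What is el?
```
Trace:
  el=0
  el=3
  el=6
  el=9

Final answer: 9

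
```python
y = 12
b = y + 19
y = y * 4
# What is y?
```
Trace:
  y=12
  y=12, b=31
  y=48, b=31

Final answer: 48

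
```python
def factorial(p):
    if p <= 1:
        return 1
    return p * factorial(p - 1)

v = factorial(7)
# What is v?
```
Call trace:
factorial(p=7)
  factorial(p=6)
    factorial(p=5)
      factorial(p=4)
        factorial(p=3)
          factorial(p=2)
            factorial(p=1)
            -> return 1
          -> return 2
        -> return 6
      -> return 24
    -> return 120
  -> return 720
-> return 5040

Final answer: 5040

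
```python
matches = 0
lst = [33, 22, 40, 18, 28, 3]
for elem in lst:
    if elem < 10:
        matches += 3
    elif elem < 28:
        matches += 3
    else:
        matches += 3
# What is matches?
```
Trace:
  matches=0
  matches=3, elem=33
  matches=6, elem=22
  matches=9, elem=40
  matches=12, elem=18
  matches=15, elem=28
  matches=18, elem=3

Final answer: 18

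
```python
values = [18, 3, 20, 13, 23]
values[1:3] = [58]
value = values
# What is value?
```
Trace:
  values=[18, 3, 20, 13, 23]
  values=[18, 58, 13, 23]
  values=[18, 58, 13, 23], value=[18, 58, 13, 23]

Final answer: [18, 58, 13, 23]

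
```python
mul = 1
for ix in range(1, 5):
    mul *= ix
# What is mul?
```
Trace:
  mul=1
  mul=1, ix=1
  mul=2, ix=2
  mul=6, ix=3
  mul=24, ix=4

Final answer: 24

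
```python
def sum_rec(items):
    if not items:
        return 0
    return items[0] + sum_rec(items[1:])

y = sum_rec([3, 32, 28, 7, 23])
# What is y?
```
Call trace:
sum_rec(items=[3, 32, 28, 7, 23])
  sum_rec(items=[32, 28, 7, 23])
    sum_rec(items=[28, 7, 23])
      sum_rec(items=[7, 23])
        sum_rec(items=[23])
          sum_rec(items=[])
          -> return 0
        -> return 23
      -> return 30
    -> return 58
  -> return 90
-> return 93

Final answer: 93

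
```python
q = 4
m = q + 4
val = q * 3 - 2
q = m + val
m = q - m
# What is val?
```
Trace:
  q=4
  q=4, m=8
  q=4, m=8, val=10
  q=18, m=8, val=10
  q=18, m=10, val=10

Final answer: 10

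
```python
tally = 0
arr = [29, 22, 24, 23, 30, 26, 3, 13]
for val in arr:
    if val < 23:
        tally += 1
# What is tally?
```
Trace:
  tally=0
  tally=0, val=29
  tally=1, val=22
  tally=1, val=24
  tally=1, val=23
  tally=1, val=30
  tally=1, val=26
  tally=2, val=3
  tally=3, val=13

Final answer: 3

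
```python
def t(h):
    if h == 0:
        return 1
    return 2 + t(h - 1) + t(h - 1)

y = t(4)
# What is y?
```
Call trace (a repeated sub-call is expanded the first time; later identical calls just restate its return value):
t(h=4)
  t(h=3)
    t(h=2)
      t(h=1)
        t(h=0)
        -> return 1
        t(h=0)
        -> return 1
      -> return 4
      t(h=1) -> return 4  (same call as traced above)
    -> return 10
    t(h=2) -> return 10  (same call as traced above)
  -> return 22
  t(h=3) -> return 22  (same call as traced above)
-> return 46

Final answer: 46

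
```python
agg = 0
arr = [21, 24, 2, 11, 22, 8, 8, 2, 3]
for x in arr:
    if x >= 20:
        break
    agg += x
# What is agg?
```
Trace:
  agg=0
  agg=0, x=21

Final answer: 0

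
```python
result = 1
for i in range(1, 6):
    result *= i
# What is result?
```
Trace:
  result=1
  result=1, i=1
  result=2, i=2
  result=6, i=3
  result=24, i=4
  result=120, i=5

Final answer: 120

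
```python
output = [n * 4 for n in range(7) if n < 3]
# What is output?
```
Trace:
  n=0
  n=1
  n=2
  n=3
  n=4
  n=5
  n=6
  output=[0, 4, 8]

Final answer: [0, 4, 8]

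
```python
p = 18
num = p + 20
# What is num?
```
Trace:
  p=18
  p=18, num=38

Final answer: 38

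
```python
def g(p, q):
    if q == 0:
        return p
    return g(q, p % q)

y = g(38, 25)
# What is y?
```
Call trace:
g(p=38, q=25)
  g(p=25, q=13)
    g(p=13, q=12)
      g(p=12, q=1)
        g(p=1, q=0)
        -> return 1
      -> return 1
    -> return 1
  -> return 1
-> return 1

Final answer: 1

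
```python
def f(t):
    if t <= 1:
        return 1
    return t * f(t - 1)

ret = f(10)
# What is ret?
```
Call trace:
f(t=10)
  f(t=9)
    f(t=8)
      f(t=7)
        f(t=6)
          f(t=5)
            f(t=4)
              f(t=3)
                f(t=2)
                  f(t=1)
                  -> return 1
                -> return 2
              -> return 6
            -> return 24
          -> return 120
        -> return 720
      -> return 5040
    -> return 40320
  -> return 362880
-> return 3628800

Final answer: 3628800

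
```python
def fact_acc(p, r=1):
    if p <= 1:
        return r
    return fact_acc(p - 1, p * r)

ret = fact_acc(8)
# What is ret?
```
Call trace:
fact_acc(p=8, r=1)
  fact_acc(p=7, r=8)
    fact_acc(p=6, r=56)
      fact_acc(p=5, r=336)
        fact_acc(p=4, r=1680)
          fact_acc(p=3, r=6720)
            fact_acc(p=2, r=20160)
              fact_acc(p=1, r=40320)
              -> return 40320
            -> return 40320
          -> return 40320
        -> return 40320
      -> return 40320
    -> return 40320
  -> return 40320
-> return 40320

Final answer: 40320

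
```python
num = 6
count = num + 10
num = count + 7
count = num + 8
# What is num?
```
Trace:
  num=6
  num=6, count=16
  num=23, count=16
  num=23, count=31

Final answer: 23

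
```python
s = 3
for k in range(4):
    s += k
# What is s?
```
Trace:
  s=3
  s=3, k=0
  s=4, k=1
  s=6, k=2
  s=9, k=3

Final answer: 9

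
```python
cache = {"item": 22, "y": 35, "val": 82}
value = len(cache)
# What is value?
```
Trace:
  cache={'item': 22, 'y': 35, 'val': 82}
  cache={'item': 22, 'y': 35, 'val': 82}, value=3

Final answer: 3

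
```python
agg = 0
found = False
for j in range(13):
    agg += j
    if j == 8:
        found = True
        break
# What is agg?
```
Trace:
  agg=0
  agg=0, found=False
  agg=0, found=False, j=0
  agg=1, found=False, j=1
  agg=3, found=False, j=2
  agg=6, found=False, j=3
  agg=10, found=False, j=4
  agg=15, found=False, j=5
  agg=21, found=False, j=6
  agg=28, found=False, j=7
  agg=36, found=True, j=8

Final answer: 36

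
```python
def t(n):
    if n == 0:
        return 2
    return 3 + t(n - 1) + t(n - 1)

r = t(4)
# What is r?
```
Call trace (a repeated sub-call is expanded the first time; later identical calls just restate its return value):
t(n=4)
  t(n=3)
    t(n=2)
      t(n=1)
        t(n=0)
        -> return 2
        t(n=0)
        -> return 2
      -> return 7
      t(n=1) -> return 7  (same call as traced above)
    -> return 17
    t(n=2) -> return 17  (same call as traced above)
  -> return 37
  t(n=3) -> return 37  (same call as traced above)
-> return 77

Final answer: 77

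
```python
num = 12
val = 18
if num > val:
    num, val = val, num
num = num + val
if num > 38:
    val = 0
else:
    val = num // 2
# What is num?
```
Trace:
  num=12
  num=12, val=18
  num=12, val=18
  num=30, val=18
  num=30, val=15

Final answer: 30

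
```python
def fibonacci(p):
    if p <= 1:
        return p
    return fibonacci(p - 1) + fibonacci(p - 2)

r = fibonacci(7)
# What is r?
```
Call trace (a repeated sub-call is expanded the first time; later identical calls just restate its return value):
fibonacci(p=7)
  fibonacci(p=6)
    fibonacci(p=5)
      fibonacci(p=4)
        fibonacci(p=3)
          fibonacci(p=2)
            fibonacci(p=1)
            -> return 1
            fibonacci(p=0)
            -> return 0
          -> return 1
          fibonacci(p=1)
          -> return 1
        -> return 2
        fibonacci(p=2) -> return 1  (same call as traced above)
      -> return 3
      fibonacci(p=3) -> return 2  (same call as traced above)
    -> return 5
    fibonacci(p=4) -> return 3  (same call as traced above)
  -> return 8
  fibonacci(p=5) -> return 5  (same call as traced above)
-> return 13

Final answer: 13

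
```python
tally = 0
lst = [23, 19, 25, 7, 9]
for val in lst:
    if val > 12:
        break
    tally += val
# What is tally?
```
Trace:
  tally=0
  tally=0, val=23

Final answer: 0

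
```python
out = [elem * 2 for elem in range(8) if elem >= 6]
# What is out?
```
Trace:
  elem=0
  elem=1
  elem=2
  elem=3
  elem=4
  elem=5
  elem=6
  elem=7
  out=[12, 14]

Final answer: [12, 14]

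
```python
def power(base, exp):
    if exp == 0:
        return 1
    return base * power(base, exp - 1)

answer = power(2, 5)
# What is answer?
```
Call trace:
power(base=2, exp=5)
  power(base=2, exp=4)
    power(base=2, exp=3)
      power(base=2, exp=2)
        power(base=2, exp=1)
          power(base=2, exp=0)
          -> return 1
        -> return 2
      -> return 4
    -> return 8
  -> return 16
-> return 32

Final answer: 32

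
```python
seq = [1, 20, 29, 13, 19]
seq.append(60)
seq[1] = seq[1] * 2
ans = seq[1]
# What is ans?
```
Trace:
  seq=[1, 20, 29, 13, 19]
  seq=[1, 20, 29, 13, 19, 60]
  seq=[1, 40, 29, 13, 19, 60]
  seq=[1, 40, 29, 13, 19, 60], ans=40

Final answer: 40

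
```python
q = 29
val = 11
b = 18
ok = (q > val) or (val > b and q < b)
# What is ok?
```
Trace:
  q=29
  q=29, val=11
  q=29, val=11, b=18
  q=29, val=11, b=18, ok=True

Final answer: True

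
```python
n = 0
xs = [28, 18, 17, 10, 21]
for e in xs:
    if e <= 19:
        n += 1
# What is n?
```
Trace:
  n=0
  n=0, e=28
  n=1, e=18
  n=2, e=17
  n=3, e=10
  n=3, e=21

Final answer: 3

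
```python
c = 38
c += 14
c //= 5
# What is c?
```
Trace:
  c=38
  c=52
  c=10

Final answer: 10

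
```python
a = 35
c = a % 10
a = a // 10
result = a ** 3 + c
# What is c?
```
Trace:
  a=35
  a=35, c=5
  a=3, c=5
  a=3, c=5, result=32

Final answer: 5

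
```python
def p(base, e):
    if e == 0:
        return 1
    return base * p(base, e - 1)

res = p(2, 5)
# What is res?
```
Call trace:
p(base=2, e=5)
  p(base=2, e=4)
    p(base=2, e=3)
      p(base=2, e=2)
        p(base=2, e=1)
          p(base=2, e=0)
          -> return 1
        -> return 2
      -> return 4
    -> return 8
  -> return 16
-> return 32

Final answer: 32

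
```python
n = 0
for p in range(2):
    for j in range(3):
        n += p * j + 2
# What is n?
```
Trace:
  n=0
  n=2, p=0, j=0
  n=4, p=0, j=1
  n=6, p=0, j=2
  n=8, p=1, j=0
  n=11, p=1, j=1
  n=15, p=1, j=2

Final answer: 15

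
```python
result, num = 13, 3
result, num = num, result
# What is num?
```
Trace:
  result=13, num=3
  result=3, num=13

Final answer: 13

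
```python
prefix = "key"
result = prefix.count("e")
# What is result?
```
Trace:
  prefix='key'
  prefix='key', result=1

Final answer: 1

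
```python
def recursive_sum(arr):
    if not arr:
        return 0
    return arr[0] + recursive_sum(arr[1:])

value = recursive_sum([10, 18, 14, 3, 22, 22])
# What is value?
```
Call trace:
recursive_sum(arr=[10, 18, 14, 3, 22, 22])
  recursive_sum(arr=[18, 14, 3, 22, 22])
    recursive_sum(arr=[14, 3, 22, 22])
      recursive_sum(arr=[3, 22, 22])
        recursive_sum(arr=[22, 22])
          recursive_sum(arr=[22])
            recursive_sum(arr=[])
            -> return 0
          -> return 22
        -> return 44
      -> return 47
    -> return 61
  -> return 79
-> return 89

Final answer: 89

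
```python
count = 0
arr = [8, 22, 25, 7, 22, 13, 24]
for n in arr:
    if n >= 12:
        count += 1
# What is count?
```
Trace:
  count=0
  count=0, n=8
  count=1, n=22
  count=2, n=25
  count=2, n=7
  count=3, n=22
  count=4, n=13
  count=5, n=24

Final answer: 5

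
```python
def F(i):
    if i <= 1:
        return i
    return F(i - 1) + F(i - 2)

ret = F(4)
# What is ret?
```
Call trace (a repeated sub-call is expanded the first time; later identical calls just restate its return value):
F(i=4)
  F(i=3)
    F(i=2)
      F(i=1)
      -> return 1
      F(i=0)
      -> return 0
    -> return 1
    F(i=1)
    -> return 1
  -> return 2
  F(i=2) -> return 1  (same call as traced above)
-> return 3

Final answer: 3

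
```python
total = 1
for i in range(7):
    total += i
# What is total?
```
Trace:
  total=1
  total=1, i=0
  total=2, i=1
  total=4, i=2
  total=7, i=3
  total=11, i=4
  total=16, i=5
  total=22, i=6

Final answer: 22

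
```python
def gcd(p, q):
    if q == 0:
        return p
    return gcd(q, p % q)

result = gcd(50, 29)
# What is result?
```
Call trace:
gcd(p=50, q=29)
  gcd(p=29, q=21)
    gcd(p=21, q=8)
      gcd(p=8, q=5)
        gcd(p=5, q=3)
          gcd(p=3, q=2)
            gcd(p=2, q=1)
              gcd(p=1, q=0)
              -> return 1
            -> return 1
          -> return 1
        -> return 1
      -> return 1
    -> return 1
  -> return 1
-> return 1

Final answer: 1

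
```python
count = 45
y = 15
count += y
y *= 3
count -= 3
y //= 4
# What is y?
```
Trace:
  count=45
  count=45, y=15
  count=60, y=15
  count=60, y=45
  count=57, y=45
  count=57, y=11

Final answer: 11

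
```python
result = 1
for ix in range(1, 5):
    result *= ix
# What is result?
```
Trace:
  result=1
  result=1, ix=1
  result=2, ix=2
  result=6, ix=3
  result=24, ix=4

Final answer: 24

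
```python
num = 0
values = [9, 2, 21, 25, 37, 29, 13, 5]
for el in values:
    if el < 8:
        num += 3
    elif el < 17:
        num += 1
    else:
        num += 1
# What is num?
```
Trace:
  num=0
  num=1, el=9
  num=4, el=2
  num=5, el=21
  num=6, el=25
  num=7, el=37
  num=8, el=29
  num=9, el=13
  num=12, el=5

Final answer: 12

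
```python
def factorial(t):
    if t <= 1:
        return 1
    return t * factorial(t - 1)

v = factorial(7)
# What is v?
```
Call trace:
factorial(t=7)
  factorial(t=6)
    factorial(t=5)
      factorial(t=4)
        factorial(t=3)
          factorial(t=2)
            factorial(t=1)
            -> return 1
          -> return 2
        -> return 6
      -> return 24
    -> return 120
  -> return 720
-> return 5040

Final answer: 5040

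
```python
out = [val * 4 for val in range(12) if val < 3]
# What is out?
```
Trace:
  val=0
  val=1
  val=2
  val=3
  val=4
  val=5
  val=6
  val=7
  val=8
  val=9
  val=10
  val=11
  out=[0, 4, 8]

Final answer: [0, 4, 8]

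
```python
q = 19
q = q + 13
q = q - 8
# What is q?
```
Trace:
  q=19
  q=32
  q=24

Final answer: 24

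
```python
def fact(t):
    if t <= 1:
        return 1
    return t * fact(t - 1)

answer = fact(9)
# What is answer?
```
Call trace:
fact(t=9)
  fact(t=8)
    fact(t=7)
      fact(t=6)
        fact(t=5)
          fact(t=4)
            fact(t=3)
              fact(t=2)
                fact(t=1)
                -> return 1
              -> return 2
            -> return 6
          -> return 24
        -> return 120
      -> return 720
    -> return 5040
  -> return 40320
-> return 362880

Final answer: 362880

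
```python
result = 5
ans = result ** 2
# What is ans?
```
Trace:
  result=5
  result=5, ans=25

Final answer: 25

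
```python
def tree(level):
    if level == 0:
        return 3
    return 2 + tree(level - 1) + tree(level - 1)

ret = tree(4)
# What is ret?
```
Call trace (a repeated sub-call is expanded the first time; later identical calls just restate its return value):
tree(level=4)
  tree(level=3)
    tree(level=2)
      tree(level=1)
        tree(level=0)
        -> return 3
        tree(level=0)
        -> return 3
      -> return 8
      tree(level=1) -> return 8  (same call as traced above)
    -> return 18
    tree(level=2) -> return 18  (same call as traced above)
  -> return 38
  tree(level=3) -> return 38  (same call as traced above)
-> return 78

Final answer: 78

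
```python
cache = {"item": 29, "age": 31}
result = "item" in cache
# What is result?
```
Trace:
  cache={'item': 29, 'age': 31}
  cache={'item': 29, 'age': 31}, result=True

Final answer: True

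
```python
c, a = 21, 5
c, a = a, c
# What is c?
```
Trace:
  c=21, a=5
  c=5, a=21

Final answer: 5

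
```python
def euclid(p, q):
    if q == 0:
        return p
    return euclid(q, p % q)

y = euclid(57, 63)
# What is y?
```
Call trace:
euclid(p=57, q=63)
  euclid(p=63, q=57)
    euclid(p=57, q=6)
      euclid(p=6, q=3)
        euclid(p=3, q=0)
        -> return 3
      -> return 3
    -> return 3
  -> return 3
-> return 3

Final answer: 3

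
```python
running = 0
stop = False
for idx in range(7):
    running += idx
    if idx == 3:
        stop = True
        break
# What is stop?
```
Trace:
  running=0
  running=0, stop=False
  running=0, stop=False, idx=0
  running=1, stop=False, idx=1
  running=3, stop=False, idx=2
  running=6, stop=True, idx=3

Final answer: True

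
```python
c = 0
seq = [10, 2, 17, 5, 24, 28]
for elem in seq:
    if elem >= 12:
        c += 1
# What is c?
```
Trace:
  c=0
  c=0, elem=10
  c=0, elem=2
  c=1, elem=17
  c=1, elem=5
  c=2, elem=24
  c=3, elem=28

Final answer: 3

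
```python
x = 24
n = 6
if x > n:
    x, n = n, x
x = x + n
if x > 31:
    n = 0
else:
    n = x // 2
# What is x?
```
Trace:
  x=24
  x=24, n=6
  x=6, n=24
  x=30, n=24
  x=30, n=15

Final answer: 30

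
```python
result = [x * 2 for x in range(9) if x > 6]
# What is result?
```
Trace:
  x=0
  x=1
  x=2
  x=3
  x=4
  x=5
  x=6
  x=7
  x=8
  result=[14, 16]

Final answer: [14, 16]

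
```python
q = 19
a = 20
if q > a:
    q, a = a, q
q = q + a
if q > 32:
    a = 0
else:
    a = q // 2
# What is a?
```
Trace:
  q=19
  q=19, a=20
  q=19, a=20
  q=39, a=20
  q=39, a=0

Final answer: 0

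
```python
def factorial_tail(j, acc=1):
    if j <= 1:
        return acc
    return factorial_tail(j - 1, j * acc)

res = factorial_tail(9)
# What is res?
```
Call trace:
factorial_tail(j=9, acc=1)
  factorial_tail(j=8, acc=9)
    factorial_tail(j=7, acc=72)
      factorial_tail(j=6, acc=504)
        factorial_tail(j=5, acc=3024)
          factorial_tail(j=4, acc=15120)
            factorial_tail(j=3, acc=60480)
              factorial_tail(j=2, acc=181440)
                factorial_tail(j=1, acc=362880)
                -> return 362880
              -> return 362880
            -> return 362880
          -> return 362880
        -> return 362880
      -> return 362880
    -> return 362880
  -> return 362880
-> return 362880

Final answer: 362880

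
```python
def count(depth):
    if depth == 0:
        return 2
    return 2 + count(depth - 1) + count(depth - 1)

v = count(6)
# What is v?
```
Call trace (a repeated sub-call is expanded the first time; later identical calls just restate its return value):
count(depth=6)
  count(depth=5)
    count(depth=4)
      count(depth=3)
        count(depth=2)
          count(depth=1)
            count(depth=0)
            -> return 2
            count(depth=0)
            -> return 2
          -> return 6
          count(depth=1) -> return 6  (same call as traced above)
        -> return 14
        count(depth=2) -> return 14  (same call as traced above)
      -> return 30
      count(depth=3) -> return 30  (same call as traced above)
    -> return 62
    count(depth=4) -> return 62  (same call as traced above)
  -> return 126
  count(depth=5) -> return 126  (same call as traced above)
-> return 254

Final answer: 254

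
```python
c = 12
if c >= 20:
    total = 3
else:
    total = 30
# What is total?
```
Trace:
  c=12
  c=12, total=30

Final answer: 30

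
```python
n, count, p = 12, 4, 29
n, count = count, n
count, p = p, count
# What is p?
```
Trace:
  n=12, count=4, p=29
  n=4, count=12, p=29
  n=4, count=29, p=12

Final answer: 12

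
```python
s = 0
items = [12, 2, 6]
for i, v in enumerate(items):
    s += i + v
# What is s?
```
Trace:
  s=0
  s=12, i=0, v=12
  s=15, i=1, v=2
  s=23, i=2, v=6

Final answer: 23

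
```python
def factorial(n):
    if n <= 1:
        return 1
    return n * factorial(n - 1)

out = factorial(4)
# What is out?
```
Call trace:
factorial(n=4)
  factorial(n=3)
    factorial(n=2)
      factorial(n=1)
      -> return 1
    -> return 2
  -> return 6
-> return 24

Final answer: 24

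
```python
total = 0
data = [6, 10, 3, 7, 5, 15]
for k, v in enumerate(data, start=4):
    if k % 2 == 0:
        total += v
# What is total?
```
Trace:
  total=0
  total=6, k=4, v=6
  total=6, k=5, v=10
  total=9, k=6, v=3
  total=9, k=7, v=7
  total=14, k=8, v=5
  total=14, k=9, v=15

Final answer: 14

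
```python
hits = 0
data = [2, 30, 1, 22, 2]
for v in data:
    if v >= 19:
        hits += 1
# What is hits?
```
Trace:
  hits=0
  hits=0, v=2
  hits=1, v=30
  hits=1, v=1
  hits=2, v=22
  hits=2, v=2

Final answer: 2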